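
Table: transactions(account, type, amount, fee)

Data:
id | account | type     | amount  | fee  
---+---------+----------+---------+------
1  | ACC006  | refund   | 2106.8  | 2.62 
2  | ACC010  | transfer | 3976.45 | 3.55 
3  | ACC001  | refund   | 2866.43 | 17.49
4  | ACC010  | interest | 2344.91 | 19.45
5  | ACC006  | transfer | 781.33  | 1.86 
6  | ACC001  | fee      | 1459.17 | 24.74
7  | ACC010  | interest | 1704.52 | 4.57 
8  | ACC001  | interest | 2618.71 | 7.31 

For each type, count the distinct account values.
SELECT type, COUNT(DISTINCT account)
FROM transactions
GROUP BY type

Result:
  fee: 1 distinct
  interest: 2 distinct
  refund: 2 distinct
  transfer: 2 distinct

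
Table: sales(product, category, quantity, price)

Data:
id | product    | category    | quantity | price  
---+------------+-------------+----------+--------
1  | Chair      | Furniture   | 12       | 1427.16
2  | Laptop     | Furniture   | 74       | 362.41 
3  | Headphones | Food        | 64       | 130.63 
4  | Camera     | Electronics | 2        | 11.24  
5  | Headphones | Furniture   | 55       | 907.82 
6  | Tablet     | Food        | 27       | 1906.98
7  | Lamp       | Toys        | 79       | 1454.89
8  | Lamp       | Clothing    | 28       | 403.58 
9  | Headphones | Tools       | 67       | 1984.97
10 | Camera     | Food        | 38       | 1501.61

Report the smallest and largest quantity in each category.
SELECT category, MIN(quantity), MAX(quantity)
FROM sales
GROUP BY category

Result:
  Clothing: min=28, max=28
  Electronics: min=2, max=2
  Food: min=27, max=64
  Furniture: min=12, max=74
  Tools: min=67, max=67
  Toys: min=79, max=79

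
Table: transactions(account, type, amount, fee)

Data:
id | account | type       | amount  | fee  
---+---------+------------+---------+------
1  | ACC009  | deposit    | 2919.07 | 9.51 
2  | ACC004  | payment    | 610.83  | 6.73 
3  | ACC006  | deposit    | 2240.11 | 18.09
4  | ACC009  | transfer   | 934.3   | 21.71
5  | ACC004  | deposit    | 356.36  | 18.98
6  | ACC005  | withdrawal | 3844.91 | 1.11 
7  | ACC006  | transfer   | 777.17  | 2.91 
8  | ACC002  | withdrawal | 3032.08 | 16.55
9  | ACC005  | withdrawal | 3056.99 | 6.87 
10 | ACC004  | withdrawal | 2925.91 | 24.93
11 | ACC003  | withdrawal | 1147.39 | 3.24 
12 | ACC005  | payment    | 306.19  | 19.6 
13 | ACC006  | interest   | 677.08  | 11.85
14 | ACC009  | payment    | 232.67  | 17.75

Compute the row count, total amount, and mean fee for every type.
SELECT type,
       COUNT(*) as cnt,
       SUM(amount) as total_amount,
       AVG(fee) as avg_fee
FROM transactions
GROUP BY type

Result:
  deposit: 3 records, 5515.54 total amount, 15.53 avg fee
  interest: 1 records, 677.08 total amount, 11.85 avg fee
  payment: 3 records, 1149.69 total amount, 14.69 avg fee
  transfer: 2 records, 1711.47 total amount, 12.31 avg fee
  withdrawal: 5 records, 14007.28 total amount, 10.54 avg fee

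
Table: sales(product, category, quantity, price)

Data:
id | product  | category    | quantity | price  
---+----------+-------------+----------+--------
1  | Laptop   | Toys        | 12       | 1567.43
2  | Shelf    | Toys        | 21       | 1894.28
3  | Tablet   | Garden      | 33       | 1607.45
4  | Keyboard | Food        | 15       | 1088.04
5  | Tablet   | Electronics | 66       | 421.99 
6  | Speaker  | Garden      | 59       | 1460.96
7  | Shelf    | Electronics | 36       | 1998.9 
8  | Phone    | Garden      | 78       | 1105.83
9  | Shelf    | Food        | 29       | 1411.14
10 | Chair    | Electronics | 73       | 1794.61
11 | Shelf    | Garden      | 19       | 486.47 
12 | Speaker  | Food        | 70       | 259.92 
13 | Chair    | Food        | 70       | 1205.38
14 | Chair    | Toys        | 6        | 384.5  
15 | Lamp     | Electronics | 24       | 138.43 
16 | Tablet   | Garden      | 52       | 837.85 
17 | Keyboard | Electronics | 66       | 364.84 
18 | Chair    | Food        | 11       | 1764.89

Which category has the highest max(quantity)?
SELECT category, MAX(quantity) as val
FROM sales
GROUP BY category
ORDER BY val DESC
LIMIT 1

Result: Garden with max(quantity) = 78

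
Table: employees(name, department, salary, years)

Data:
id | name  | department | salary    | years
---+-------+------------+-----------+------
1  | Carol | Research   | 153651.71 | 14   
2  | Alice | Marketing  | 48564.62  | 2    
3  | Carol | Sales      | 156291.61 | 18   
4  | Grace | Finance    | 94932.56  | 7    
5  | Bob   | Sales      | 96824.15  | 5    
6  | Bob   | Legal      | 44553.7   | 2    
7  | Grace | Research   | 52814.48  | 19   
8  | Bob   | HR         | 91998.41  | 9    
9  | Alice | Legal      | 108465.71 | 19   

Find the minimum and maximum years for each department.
SELECT department, MIN(years), MAX(years)
FROM employees
GROUP BY department

Result:
  Finance: min=7, max=7
  HR: min=9, max=9
  Legal: min=2, max=19
  Marketing: min=2, max=2
  Research: min=14, max=19
  Sales: min=5, max=18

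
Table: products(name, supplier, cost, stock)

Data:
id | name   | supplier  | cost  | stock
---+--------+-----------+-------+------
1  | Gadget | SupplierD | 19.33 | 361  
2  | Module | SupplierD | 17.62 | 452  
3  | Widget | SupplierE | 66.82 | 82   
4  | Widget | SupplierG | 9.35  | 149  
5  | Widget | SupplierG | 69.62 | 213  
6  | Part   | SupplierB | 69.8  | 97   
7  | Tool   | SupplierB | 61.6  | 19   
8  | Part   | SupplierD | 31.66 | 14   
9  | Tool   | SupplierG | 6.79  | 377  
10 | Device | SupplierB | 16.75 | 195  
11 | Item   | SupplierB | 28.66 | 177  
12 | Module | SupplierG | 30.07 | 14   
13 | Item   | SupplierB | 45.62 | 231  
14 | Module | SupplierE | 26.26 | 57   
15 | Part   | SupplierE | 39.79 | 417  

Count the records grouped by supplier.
SELECT supplier, COUNT(*) as count
FROM products
GROUP BY supplier

Result:
  SupplierB: 5
  SupplierD: 3
  SupplierE: 3
  SupplierG: 4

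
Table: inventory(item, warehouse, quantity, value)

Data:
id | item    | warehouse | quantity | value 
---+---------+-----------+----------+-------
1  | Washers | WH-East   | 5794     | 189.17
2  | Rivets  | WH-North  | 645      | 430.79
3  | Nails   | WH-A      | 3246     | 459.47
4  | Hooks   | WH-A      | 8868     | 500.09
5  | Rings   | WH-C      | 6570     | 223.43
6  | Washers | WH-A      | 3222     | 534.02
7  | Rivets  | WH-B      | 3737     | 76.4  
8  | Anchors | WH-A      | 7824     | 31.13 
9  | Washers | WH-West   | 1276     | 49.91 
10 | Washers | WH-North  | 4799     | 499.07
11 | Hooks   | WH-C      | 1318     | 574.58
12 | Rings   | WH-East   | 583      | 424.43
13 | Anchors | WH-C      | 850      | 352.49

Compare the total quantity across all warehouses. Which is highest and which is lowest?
SELECT warehouse, SUM(quantity)
FROM inventory
GROUP BY warehouse
ORDER BY SUM(quantity)

All groups:
  WH-West: 1276
  WH-B: 3737
  WH-North: 5444
  WH-East: 6377
  WH-C: 8738
  WH-A: 23160

Highest: WH-A (23160)
Lowest: WH-West (1276)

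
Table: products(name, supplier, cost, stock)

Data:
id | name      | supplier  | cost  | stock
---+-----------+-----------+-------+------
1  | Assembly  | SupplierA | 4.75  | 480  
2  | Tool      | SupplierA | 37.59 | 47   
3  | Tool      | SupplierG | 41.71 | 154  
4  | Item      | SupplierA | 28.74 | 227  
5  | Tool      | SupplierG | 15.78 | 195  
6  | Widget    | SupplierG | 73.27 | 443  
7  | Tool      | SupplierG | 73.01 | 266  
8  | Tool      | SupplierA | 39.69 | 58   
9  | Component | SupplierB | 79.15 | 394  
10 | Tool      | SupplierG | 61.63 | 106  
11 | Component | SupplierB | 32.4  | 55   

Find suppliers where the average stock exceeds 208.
SELECT supplier, AVG(stock)
FROM products
GROUP BY supplier
HAVING AVG(stock) > 208

Result:
  SupplierB: avg=224.50
  SupplierG: avg=232.80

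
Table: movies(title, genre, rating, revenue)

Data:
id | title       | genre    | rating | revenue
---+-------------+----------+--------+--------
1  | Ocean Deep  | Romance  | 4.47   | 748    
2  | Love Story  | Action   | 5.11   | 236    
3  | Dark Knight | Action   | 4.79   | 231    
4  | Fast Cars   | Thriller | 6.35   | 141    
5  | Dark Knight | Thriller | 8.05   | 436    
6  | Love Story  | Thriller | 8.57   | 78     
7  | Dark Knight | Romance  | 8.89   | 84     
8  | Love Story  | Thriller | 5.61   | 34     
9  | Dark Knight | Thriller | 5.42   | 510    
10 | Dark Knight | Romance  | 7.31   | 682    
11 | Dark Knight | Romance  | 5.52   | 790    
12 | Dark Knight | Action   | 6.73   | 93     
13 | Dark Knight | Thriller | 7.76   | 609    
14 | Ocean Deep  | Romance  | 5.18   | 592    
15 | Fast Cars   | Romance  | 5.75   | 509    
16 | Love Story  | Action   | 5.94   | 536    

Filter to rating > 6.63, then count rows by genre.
SELECT genre, COUNT(*)
FROM movies
WHERE rating > 6.63
GROUP BY genre

Note: WHERE filters rows before grouping.

Result:
  Action: 1
  Romance: 2
  Thriller: 3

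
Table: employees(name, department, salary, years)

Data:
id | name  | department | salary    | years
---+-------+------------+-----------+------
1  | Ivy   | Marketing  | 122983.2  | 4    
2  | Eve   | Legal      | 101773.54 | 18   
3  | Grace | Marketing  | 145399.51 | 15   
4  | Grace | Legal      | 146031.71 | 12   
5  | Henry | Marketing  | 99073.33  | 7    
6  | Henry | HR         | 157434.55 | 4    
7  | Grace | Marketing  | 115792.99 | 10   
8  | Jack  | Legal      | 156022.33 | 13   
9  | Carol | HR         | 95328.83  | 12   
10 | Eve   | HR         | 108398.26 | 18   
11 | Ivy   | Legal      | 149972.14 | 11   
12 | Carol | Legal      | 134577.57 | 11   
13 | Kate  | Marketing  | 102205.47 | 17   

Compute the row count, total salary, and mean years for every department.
SELECT department,
       COUNT(*) as cnt,
       SUM(salary) as total_salary,
       AVG(years) as avg_years
FROM employees
GROUP BY department

Result:
  HR: 3 records, 361161.64 total salary, 11.33 avg years
  Legal: 5 records, 688377.29 total salary, 13.00 avg years
  Marketing: 5 records, 585454.50 total salary, 10.60 avg years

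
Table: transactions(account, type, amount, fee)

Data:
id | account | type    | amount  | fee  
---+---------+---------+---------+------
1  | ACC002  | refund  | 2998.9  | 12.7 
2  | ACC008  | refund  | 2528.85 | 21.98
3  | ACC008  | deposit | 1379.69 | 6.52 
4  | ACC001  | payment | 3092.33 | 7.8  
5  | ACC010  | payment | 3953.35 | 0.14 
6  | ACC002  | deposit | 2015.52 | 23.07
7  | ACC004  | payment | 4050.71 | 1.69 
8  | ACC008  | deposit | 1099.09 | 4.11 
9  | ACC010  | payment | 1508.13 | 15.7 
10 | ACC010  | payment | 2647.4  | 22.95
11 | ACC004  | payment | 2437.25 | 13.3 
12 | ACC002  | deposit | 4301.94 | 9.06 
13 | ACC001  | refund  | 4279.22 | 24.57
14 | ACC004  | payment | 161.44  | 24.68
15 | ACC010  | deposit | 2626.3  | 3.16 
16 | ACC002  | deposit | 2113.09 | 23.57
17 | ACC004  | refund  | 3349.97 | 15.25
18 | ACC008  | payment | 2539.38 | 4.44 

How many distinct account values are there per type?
SELECT type, COUNT(DISTINCT account)
FROM transactions
GROUP BY type

Result:
  deposit: 3 distinct
  payment: 4 distinct
  refund: 4 distinct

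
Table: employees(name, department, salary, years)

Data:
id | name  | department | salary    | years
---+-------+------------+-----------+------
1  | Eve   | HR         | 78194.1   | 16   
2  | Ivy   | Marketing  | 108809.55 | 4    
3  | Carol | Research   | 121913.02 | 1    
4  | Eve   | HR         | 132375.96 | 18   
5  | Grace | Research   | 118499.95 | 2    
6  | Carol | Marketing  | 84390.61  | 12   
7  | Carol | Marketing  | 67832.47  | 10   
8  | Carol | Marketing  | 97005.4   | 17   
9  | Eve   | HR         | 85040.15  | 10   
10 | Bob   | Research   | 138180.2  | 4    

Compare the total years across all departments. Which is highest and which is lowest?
SELECT department, SUM(years)
FROM employees
GROUP BY department
ORDER BY SUM(years)

All groups:
  Research: 7
  Marketing: 43
  HR: 44

Highest: HR (44)
Lowest: Research (7)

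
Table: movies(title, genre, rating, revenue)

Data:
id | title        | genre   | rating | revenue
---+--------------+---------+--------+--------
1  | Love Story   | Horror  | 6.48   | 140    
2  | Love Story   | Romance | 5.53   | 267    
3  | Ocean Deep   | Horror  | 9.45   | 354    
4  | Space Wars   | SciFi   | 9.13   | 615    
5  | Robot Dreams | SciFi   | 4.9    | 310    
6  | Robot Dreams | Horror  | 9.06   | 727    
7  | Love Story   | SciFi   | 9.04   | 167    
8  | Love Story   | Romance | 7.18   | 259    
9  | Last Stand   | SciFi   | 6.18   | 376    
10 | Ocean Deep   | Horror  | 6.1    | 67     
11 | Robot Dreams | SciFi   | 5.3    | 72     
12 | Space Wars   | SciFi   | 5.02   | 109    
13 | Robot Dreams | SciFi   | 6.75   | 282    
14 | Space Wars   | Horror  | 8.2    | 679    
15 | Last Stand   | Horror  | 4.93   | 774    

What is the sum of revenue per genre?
SELECT genre, SUM(revenue) as result
FROM movies
GROUP BY genre

Result:
  Horror: 2741
  Romance: 526
  SciFi: 1931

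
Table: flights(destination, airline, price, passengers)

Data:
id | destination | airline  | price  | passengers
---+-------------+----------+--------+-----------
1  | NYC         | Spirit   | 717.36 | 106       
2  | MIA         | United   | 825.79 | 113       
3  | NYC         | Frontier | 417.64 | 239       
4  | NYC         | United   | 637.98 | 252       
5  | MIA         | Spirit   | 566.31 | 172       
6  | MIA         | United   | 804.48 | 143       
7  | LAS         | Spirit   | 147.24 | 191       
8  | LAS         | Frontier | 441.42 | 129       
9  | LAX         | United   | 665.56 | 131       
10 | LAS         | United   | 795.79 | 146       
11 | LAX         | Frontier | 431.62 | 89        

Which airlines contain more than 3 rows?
SELECT airline, COUNT(*) as cnt
FROM flights
GROUP BY airline
HAVING COUNT(*) > 3

Result:
  United: 5

Note: HAVING filters groups after aggregation, WHERE filters rows before.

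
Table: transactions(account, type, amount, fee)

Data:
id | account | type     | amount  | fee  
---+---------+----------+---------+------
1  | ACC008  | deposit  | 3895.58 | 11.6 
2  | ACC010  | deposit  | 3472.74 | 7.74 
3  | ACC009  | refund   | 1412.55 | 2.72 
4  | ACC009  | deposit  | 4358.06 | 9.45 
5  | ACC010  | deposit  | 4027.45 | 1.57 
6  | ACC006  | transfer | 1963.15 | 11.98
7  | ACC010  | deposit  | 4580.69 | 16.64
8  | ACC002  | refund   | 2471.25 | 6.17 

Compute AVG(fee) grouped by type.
SELECT type, AVG(fee) as result
FROM transactions
GROUP BY type

Result:
  deposit: 9.40
  refund: 4.45
  transfer: 11.98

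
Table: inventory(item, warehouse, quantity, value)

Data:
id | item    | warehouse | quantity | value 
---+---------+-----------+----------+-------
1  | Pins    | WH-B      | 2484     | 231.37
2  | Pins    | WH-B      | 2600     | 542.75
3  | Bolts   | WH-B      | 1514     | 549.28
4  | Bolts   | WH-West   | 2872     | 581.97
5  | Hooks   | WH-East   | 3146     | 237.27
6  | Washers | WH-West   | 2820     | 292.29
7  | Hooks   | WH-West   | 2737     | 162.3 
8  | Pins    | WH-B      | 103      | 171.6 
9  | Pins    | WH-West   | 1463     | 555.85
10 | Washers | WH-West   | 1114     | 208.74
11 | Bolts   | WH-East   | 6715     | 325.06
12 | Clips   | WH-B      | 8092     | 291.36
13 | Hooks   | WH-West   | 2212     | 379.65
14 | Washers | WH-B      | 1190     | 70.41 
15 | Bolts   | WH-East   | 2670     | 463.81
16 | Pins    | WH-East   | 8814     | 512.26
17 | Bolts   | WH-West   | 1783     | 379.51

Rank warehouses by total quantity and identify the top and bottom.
SELECT warehouse, SUM(quantity)
FROM inventory
GROUP BY warehouse
ORDER BY SUM(quantity)

All groups:
  WH-West: 15001
  WH-B: 15983
  WH-East: 21345

Highest: WH-East (21345)
Lowest: WH-West (15001)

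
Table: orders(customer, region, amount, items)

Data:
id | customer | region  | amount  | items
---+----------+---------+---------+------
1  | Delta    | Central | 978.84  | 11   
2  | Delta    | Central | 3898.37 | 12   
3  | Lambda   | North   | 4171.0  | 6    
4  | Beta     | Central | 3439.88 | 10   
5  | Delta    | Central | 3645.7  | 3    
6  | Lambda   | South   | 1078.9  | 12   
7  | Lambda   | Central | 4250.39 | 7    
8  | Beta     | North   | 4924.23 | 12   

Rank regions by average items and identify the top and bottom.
SELECT region, AVG(items)
FROM orders
GROUP BY region
ORDER BY AVG(items)

All groups:
  Central: 8.60
  North: 9.00
  South: 12.00

Highest: South (12.00)
Lowest: Central (8.60)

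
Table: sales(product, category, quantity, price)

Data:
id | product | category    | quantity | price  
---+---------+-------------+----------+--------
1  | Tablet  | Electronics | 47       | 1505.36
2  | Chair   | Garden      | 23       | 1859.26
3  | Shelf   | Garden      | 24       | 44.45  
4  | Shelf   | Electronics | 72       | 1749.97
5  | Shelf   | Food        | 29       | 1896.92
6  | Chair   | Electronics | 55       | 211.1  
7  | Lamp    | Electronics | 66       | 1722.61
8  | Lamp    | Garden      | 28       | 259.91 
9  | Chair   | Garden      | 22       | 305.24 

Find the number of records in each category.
SELECT category, COUNT(*) as count
FROM sales
GROUP BY category

Result:
  Electronics: 4
  Food: 1
  Garden: 4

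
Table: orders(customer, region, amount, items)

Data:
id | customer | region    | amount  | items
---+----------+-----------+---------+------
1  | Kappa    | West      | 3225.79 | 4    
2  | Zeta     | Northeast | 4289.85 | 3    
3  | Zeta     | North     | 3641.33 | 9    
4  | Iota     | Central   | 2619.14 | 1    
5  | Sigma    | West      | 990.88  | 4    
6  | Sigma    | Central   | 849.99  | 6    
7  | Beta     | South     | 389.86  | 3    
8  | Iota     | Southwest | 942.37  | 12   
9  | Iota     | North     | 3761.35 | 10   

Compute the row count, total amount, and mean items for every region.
SELECT region,
       COUNT(*) as cnt,
       SUM(amount) as total_amount,
       AVG(items) as avg_items
FROM orders
GROUP BY region

Result:
  Central: 2 records, 3469.13 total amount, 3.50 avg items
  North: 2 records, 7402.68 total amount, 9.50 avg items
  Northeast: 1 records, 4289.85 total amount, 3.00 avg items
  South: 1 records, 389.86 total amount, 3.00 avg items
  Southwest: 1 records, 942.37 total amount, 12.00 avg items
  West: 2 records, 4216.67 total amount, 4.00 avg items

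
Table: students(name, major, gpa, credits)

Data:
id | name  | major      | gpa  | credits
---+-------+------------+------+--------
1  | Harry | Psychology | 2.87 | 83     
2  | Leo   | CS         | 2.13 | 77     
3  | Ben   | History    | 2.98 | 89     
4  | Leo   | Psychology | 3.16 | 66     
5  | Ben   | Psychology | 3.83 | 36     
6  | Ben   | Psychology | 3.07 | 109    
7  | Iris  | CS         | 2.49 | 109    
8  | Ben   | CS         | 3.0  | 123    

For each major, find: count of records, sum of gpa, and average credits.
SELECT major,
       COUNT(*) as cnt,
       SUM(gpa) as total_gpa,
       AVG(credits) as avg_credits
FROM students
GROUP BY major

Result:
  CS: 3 records, 7.62 total gpa, 103.00 avg credits
  History: 1 records, 2.98 total gpa, 89.00 avg credits
  Psychology: 4 records, 12.93 total gpa, 73.50 avg credits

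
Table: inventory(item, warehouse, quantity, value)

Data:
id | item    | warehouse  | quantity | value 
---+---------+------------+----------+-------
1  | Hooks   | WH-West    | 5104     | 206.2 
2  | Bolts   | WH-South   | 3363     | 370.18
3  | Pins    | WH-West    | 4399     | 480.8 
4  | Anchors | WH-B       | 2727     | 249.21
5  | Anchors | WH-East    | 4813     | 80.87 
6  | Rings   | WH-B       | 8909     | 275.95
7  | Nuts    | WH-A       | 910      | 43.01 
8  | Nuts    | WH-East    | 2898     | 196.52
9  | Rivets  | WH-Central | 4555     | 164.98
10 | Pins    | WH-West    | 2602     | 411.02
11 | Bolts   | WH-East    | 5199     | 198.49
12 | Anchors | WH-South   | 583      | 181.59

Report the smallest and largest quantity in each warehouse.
SELECT warehouse, MIN(quantity), MAX(quantity)
FROM inventory
GROUP BY warehouse

Result:
  WH-A: min=910, max=910
  WH-B: min=2727, max=8909
  WH-Central: min=4555, max=4555
  WH-East: min=2898, max=5199
  WH-South: min=583, max=3363
  WH-West: min=2602, max=5104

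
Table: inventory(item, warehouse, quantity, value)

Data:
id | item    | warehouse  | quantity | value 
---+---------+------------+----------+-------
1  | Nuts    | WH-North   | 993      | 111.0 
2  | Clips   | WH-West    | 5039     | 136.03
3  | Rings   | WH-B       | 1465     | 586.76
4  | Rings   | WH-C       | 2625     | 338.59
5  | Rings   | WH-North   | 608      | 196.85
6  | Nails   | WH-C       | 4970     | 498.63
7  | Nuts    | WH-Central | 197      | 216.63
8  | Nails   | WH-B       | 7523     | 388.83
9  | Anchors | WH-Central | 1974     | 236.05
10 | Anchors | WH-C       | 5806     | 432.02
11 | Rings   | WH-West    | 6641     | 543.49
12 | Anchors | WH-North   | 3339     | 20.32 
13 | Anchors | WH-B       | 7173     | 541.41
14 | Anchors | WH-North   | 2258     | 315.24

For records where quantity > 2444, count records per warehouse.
SELECT warehouse, COUNT(*)
FROM inventory
WHERE quantity > 2444
GROUP BY warehouse

Note: WHERE filters rows before grouping.

Result:
  WH-B: 2
  WH-C: 3
  WH-North: 1
  WH-West: 2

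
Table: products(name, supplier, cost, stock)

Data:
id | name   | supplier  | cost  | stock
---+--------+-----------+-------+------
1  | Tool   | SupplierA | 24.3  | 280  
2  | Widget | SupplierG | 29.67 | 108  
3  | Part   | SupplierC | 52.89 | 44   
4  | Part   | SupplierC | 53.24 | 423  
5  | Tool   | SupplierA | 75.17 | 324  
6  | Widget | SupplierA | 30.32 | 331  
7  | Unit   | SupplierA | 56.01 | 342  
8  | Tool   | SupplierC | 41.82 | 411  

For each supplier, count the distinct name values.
SELECT supplier, COUNT(DISTINCT name)
FROM products
GROUP BY supplier

Result:
  SupplierA: 3 distinct
  SupplierC: 2 distinct
  SupplierG: 1 distinct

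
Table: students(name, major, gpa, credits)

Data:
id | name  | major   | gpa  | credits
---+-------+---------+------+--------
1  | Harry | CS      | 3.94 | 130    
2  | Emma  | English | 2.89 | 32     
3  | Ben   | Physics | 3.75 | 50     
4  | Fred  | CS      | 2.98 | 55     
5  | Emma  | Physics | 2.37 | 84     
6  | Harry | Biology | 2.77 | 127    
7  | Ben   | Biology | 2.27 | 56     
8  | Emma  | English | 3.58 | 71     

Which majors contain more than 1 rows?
SELECT major, COUNT(*) as cnt
FROM students
GROUP BY major
HAVING COUNT(*) > 1

Result:
  Biology: 2
  CS: 2
  English: 2
  Physics: 2

Note: HAVING filters groups after aggregation, WHERE filters rows before.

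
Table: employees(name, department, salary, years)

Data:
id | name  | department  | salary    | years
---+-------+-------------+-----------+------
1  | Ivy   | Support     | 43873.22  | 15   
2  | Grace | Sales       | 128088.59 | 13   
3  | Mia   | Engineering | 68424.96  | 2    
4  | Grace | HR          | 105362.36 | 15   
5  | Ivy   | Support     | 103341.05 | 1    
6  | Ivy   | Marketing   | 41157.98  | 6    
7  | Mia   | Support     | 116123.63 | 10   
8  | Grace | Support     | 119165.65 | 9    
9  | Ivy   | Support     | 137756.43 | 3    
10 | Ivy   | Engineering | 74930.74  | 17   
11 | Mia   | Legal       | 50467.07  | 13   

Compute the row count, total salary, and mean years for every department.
SELECT department,
       COUNT(*) as cnt,
       SUM(salary) as total_salary,
       AVG(years) as avg_years
FROM employees
GROUP BY department

Result:
  Engineering: 2 records, 143355.70 total salary, 9.50 avg years
  HR: 1 records, 105362.36 total salary, 15.00 avg years
  Legal: 1 records, 50467.07 total salary, 13.00 avg years
  Marketing: 1 records, 41157.98 total salary, 6.00 avg years
  Sales: 1 records, 128088.59 total salary, 13.00 avg years
  Support: 5 records, 520259.98 total salary, 7.60 avg years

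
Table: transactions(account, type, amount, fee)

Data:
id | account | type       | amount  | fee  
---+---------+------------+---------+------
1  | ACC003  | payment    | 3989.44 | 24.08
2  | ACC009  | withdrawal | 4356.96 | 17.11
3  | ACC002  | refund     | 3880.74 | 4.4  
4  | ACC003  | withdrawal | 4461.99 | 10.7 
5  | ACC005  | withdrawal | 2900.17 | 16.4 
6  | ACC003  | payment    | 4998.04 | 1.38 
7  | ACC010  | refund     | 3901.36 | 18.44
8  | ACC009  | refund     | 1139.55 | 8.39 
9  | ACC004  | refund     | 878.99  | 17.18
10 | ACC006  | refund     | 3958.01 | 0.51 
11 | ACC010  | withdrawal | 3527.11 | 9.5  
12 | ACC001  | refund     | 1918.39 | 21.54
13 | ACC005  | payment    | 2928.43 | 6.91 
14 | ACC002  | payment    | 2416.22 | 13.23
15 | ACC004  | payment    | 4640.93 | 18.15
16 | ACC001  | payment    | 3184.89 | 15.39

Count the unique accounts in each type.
SELECT type, COUNT(DISTINCT account)
FROM transactions
GROUP BY type

Result:
  payment: 5 distinct
  refund: 6 distinct
  withdrawal: 4 distinct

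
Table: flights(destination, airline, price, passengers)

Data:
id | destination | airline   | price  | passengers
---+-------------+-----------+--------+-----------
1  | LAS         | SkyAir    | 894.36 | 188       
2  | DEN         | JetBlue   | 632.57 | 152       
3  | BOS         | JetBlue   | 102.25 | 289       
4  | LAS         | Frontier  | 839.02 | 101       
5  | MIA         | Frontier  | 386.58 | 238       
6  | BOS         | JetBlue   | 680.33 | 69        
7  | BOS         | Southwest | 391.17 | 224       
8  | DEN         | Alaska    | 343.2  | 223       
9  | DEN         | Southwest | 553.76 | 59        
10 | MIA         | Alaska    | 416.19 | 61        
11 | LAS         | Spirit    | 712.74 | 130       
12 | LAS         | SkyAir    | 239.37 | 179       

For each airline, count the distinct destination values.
SELECT airline, COUNT(DISTINCT destination)
FROM flights
GROUP BY airline

Result:
  Alaska: 2 distinct
  Frontier: 2 distinct
  JetBlue: 2 distinct
  SkyAir: 1 distinct
  Southwest: 2 distinct
  Spirit: 1 distinct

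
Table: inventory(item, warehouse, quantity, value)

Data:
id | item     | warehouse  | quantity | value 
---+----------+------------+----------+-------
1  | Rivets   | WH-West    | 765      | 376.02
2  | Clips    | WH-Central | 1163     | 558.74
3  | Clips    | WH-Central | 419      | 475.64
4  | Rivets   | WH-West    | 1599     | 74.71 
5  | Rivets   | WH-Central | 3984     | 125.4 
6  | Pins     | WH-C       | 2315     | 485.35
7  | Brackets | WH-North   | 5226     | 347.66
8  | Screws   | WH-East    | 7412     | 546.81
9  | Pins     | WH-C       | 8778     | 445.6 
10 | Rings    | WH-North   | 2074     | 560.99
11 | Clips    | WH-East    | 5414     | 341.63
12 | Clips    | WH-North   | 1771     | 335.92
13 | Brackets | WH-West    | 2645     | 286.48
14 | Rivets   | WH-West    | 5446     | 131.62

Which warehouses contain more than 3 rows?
SELECT warehouse, COUNT(*) as cnt
FROM inventory
GROUP BY warehouse
HAVING COUNT(*) > 3

Result:
  WH-West: 4

Note: HAVING filters groups after aggregation, WHERE filters rows before.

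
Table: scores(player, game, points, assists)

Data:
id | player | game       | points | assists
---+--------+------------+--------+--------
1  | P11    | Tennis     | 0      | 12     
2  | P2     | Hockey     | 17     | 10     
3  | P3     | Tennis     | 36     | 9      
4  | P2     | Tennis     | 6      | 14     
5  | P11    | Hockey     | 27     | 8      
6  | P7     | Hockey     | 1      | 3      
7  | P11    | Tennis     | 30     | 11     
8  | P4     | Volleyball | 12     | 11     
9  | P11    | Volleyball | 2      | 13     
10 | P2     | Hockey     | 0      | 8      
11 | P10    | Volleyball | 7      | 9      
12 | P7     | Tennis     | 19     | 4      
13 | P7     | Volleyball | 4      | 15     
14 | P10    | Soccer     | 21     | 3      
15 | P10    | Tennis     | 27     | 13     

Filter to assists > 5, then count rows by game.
SELECT game, COUNT(*)
FROM scores
WHERE assists > 5
GROUP BY game

Note: WHERE filters rows before grouping.

Result:
  Hockey: 3
  Tennis: 5
  Volleyball: 4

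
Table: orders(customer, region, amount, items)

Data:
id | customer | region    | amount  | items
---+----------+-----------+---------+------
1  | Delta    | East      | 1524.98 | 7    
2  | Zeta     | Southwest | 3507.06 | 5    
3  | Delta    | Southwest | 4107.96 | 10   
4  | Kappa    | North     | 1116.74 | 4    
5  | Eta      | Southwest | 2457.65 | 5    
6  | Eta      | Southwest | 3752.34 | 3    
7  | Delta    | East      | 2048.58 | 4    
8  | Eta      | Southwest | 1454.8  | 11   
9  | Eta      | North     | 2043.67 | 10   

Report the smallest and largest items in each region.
SELECT region, MIN(items), MAX(items)
FROM orders
GROUP BY region

Result:
  East: min=4, max=7
  North: min=4, max=10
  Southwest: min=3, max=11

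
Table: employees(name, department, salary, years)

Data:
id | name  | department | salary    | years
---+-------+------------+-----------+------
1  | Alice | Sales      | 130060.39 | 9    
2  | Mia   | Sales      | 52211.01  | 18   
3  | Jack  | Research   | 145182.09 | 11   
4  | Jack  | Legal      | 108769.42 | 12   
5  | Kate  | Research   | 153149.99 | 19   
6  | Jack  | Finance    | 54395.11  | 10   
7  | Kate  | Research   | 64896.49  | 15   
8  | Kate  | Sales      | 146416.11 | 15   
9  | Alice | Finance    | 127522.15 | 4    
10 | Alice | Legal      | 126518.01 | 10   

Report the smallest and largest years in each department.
SELECT department, MIN(years), MAX(years)
FROM employees
GROUP BY department

Result:
  Finance: min=4, max=10
  Legal: min=10, max=12
  Research: min=11, max=19
  Sales: min=9, max=18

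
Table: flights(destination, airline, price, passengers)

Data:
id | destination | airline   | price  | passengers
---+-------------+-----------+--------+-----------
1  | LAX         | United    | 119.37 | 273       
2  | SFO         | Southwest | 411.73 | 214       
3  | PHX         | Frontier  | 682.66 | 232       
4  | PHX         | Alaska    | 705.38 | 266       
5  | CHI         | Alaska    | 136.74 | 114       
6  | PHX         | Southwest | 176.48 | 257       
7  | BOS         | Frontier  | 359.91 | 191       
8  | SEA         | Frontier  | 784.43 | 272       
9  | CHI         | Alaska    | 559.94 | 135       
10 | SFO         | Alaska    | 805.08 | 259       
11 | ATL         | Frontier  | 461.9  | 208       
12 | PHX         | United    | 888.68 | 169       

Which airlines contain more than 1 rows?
SELECT airline, COUNT(*) as cnt
FROM flights
GROUP BY airline
HAVING COUNT(*) > 1

Result:
  Alaska: 4
  Frontier: 4
  Southwest: 2
  United: 2

Note: HAVING filters groups after aggregation, WHERE filters rows before.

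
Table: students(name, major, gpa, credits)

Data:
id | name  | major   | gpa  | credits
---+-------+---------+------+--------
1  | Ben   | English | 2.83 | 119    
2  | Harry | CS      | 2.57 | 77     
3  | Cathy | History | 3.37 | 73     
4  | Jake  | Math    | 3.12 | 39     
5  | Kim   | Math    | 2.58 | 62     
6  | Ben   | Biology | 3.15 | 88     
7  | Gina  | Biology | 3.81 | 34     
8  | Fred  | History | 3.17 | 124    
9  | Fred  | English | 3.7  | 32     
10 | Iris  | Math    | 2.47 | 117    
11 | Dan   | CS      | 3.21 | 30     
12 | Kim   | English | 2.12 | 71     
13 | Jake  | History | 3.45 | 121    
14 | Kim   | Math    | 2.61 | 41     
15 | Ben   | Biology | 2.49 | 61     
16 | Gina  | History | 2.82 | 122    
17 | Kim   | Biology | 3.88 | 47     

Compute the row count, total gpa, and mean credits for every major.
SELECT major,
       COUNT(*) as cnt,
       SUM(gpa) as total_gpa,
       AVG(credits) as avg_credits
FROM students
GROUP BY major

Result:
  Biology: 4 records, 13.33 total gpa, 57.50 avg credits
  CS: 2 records, 5.78 total gpa, 53.50 avg credits
  English: 3 records, 8.65 total gpa, 74.00 avg credits
  History: 4 records, 12.81 total gpa, 110.00 avg credits
  Math: 4 records, 10.78 total gpa, 64.75 avg credits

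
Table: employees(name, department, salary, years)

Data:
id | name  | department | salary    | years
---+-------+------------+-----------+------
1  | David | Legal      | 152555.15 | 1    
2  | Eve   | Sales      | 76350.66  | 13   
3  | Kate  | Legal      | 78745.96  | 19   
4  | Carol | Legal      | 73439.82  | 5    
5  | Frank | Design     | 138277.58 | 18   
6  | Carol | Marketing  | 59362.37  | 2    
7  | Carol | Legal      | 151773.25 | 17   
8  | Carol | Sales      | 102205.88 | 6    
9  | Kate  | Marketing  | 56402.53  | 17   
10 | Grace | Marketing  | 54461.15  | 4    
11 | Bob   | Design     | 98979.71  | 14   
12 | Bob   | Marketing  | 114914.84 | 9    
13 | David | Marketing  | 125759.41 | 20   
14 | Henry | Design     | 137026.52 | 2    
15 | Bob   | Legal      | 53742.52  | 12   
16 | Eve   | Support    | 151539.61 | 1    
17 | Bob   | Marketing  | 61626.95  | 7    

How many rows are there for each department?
SELECT department, COUNT(*) as count
FROM employees
GROUP BY department

Result:
  Design: 3
  Legal: 5
  Marketing: 6
  Sales: 2
  Support: 1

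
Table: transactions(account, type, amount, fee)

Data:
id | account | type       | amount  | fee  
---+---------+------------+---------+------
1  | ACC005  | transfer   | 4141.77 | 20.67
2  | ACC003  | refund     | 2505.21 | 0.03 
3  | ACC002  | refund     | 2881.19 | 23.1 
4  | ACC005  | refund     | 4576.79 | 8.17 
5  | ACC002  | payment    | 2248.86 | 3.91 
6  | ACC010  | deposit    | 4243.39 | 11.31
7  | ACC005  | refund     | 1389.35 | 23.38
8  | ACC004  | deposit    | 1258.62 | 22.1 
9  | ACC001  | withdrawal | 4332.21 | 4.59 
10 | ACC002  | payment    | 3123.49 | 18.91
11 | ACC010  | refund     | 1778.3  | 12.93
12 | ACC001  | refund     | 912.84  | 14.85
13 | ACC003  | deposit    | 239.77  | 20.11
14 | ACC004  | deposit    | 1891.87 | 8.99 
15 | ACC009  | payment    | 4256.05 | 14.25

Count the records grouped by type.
SELECT type, COUNT(*) as count
FROM transactions
GROUP BY type

Result:
  deposit: 4
  payment: 3
  refund: 6
  transfer: 1
  withdrawal: 1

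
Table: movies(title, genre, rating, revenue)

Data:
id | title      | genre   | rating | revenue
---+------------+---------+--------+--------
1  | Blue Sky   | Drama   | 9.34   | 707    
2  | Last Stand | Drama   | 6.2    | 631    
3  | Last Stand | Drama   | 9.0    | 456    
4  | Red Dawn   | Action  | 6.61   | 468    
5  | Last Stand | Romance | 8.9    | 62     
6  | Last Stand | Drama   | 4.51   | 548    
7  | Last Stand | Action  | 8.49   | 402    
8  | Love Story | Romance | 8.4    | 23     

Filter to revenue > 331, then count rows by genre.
SELECT genre, COUNT(*)
FROM movies
WHERE revenue > 331
GROUP BY genre

Note: WHERE filters rows before grouping.

Result:
  Action: 2
  Drama: 4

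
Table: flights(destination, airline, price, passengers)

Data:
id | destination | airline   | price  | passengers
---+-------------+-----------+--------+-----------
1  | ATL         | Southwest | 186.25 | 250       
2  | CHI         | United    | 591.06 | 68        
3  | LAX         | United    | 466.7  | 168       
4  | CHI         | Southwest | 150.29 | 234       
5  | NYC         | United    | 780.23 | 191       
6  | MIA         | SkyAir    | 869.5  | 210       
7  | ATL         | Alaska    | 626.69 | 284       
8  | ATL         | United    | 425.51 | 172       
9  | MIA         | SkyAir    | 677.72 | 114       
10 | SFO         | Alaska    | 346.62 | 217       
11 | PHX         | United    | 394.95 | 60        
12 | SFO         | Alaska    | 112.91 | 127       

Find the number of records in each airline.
SELECT airline, COUNT(*) as count
FROM flights
GROUP BY airline

Result:
  Alaska: 3
  SkyAir: 2
  Southwest: 2
  United: 5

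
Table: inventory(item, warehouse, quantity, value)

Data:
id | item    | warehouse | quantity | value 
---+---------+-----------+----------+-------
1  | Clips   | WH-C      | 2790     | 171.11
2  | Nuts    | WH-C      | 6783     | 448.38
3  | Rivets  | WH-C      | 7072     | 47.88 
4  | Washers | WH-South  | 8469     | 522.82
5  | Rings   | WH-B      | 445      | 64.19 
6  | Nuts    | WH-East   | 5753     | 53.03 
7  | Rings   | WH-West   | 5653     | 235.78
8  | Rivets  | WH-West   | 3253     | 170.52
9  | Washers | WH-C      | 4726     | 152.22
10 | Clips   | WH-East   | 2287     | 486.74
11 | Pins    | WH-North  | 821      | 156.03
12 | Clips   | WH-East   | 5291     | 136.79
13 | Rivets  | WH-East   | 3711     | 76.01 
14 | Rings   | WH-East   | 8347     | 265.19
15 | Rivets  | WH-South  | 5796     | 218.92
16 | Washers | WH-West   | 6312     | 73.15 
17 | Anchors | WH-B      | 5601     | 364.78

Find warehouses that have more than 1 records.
SELECT warehouse, COUNT(*) as cnt
FROM inventory
GROUP BY warehouse
HAVING COUNT(*) > 1

Result:
  WH-B: 2
  WH-C: 4
  WH-East: 5
  WH-South: 2
  WH-West: 3

Note: HAVING filters groups after aggregation, WHERE filters rows before.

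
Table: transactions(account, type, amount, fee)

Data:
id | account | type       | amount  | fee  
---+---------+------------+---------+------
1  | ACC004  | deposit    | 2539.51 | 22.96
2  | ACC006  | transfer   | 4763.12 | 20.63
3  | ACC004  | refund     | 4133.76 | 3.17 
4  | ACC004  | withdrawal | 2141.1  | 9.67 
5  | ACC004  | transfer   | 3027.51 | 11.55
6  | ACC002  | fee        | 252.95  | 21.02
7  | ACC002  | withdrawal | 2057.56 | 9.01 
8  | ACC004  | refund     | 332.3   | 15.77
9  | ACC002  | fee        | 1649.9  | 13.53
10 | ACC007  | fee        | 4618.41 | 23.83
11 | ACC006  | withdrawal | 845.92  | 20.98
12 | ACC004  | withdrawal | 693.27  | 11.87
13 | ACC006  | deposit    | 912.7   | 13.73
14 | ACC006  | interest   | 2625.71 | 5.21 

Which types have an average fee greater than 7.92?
SELECT type, AVG(fee)
FROM transactions
GROUP BY type
HAVING AVG(fee) > 7.92

Result:
  deposit: avg=18.35
  fee: avg=19.46
  refund: avg=9.47
  transfer: avg=16.09
  withdrawal: avg=12.88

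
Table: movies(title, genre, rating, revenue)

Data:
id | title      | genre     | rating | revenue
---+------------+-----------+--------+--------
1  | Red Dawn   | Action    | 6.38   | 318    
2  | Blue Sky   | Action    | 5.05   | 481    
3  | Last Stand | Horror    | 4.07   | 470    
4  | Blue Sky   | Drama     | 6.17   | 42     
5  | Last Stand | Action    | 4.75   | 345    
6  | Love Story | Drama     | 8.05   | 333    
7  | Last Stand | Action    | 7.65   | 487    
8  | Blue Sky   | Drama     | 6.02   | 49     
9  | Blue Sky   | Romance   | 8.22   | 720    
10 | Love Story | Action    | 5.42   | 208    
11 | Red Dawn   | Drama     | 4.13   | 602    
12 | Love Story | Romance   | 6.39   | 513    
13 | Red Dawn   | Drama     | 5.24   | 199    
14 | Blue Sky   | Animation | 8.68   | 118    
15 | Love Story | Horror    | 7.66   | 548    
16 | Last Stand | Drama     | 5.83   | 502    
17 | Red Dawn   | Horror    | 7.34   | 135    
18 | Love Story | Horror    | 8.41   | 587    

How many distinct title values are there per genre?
SELECT genre, COUNT(DISTINCT title)
FROM movies
GROUP BY genre

Result:
  Action: 4 distinct
  Animation: 1 distinct
  Drama: 4 distinct
  Horror: 3 distinct
  Romance: 2 distinct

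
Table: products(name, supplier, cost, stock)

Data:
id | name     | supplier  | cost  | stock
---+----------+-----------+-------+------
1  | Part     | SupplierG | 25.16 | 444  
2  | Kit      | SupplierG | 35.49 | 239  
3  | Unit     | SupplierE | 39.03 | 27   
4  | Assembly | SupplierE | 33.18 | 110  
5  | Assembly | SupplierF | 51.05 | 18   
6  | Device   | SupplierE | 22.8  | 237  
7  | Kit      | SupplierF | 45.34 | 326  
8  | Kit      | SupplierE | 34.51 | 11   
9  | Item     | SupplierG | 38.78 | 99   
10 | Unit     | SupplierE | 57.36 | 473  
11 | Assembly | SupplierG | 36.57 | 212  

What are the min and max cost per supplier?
SELECT supplier, MIN(cost), MAX(cost)
FROM products
GROUP BY supplier

Result:
  SupplierE: min=22.80, max=57.36
  SupplierF: min=45.34, max=51.05
  SupplierG: min=25.16, max=38.78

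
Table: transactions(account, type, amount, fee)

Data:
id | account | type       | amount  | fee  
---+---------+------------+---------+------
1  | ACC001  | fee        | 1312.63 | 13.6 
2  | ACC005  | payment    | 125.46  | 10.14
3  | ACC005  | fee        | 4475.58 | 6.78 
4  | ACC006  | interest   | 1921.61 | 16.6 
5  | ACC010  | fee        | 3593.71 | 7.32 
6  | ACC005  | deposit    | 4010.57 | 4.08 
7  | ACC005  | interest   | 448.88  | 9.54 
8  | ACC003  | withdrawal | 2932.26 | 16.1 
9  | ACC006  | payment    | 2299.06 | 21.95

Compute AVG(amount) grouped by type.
SELECT type, AVG(amount) as result
FROM transactions
GROUP BY type

Result:
  deposit: 4010.57
  fee: 3127.31
  interest: 1185.25
  payment: 1212.26
  withdrawal: 2932.26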